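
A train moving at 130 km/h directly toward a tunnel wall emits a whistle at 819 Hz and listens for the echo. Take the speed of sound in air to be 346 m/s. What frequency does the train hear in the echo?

130 km/h = 36.11 m/s.
The tunnel wall receives the sound from a moving source: f₁ = f₀ · v/(v − v_e) = 819 × 346/309.89 ≈ 914 Hz.
On the return leg the train is a moving observer: f₂ = f₁ · (v + v_e)/v = 914 × 382.11/346 ≈ 1010 Hz.

1010 Hz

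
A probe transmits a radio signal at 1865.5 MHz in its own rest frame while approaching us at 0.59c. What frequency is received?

Relativistic Doppler for frequency: f' = f₀ · √((1 + β)/(1 − β)).
f' = 1865.5 × √(1.5900/0.4100) = 1865.5 × 1.96928 ≈ 3673.7 MHz.

3673.7 MHz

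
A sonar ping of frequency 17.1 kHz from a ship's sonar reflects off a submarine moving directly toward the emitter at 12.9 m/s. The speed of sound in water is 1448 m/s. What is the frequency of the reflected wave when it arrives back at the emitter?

17.41 kHz

The submarine first receives the wave as a moving observer: f₁ = f₀ · (v + u)/v = 17.1 × (1448 + 12.9)/1448 ≈ 17.25 kHz.
The reflection then acts as a moving source: f₂ = f₁ · v/(v − u) ≈ 17.41 kHz.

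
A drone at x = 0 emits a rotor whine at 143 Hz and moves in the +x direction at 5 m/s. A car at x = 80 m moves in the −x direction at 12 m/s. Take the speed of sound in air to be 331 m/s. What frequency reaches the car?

150 Hz

The observer lies on the +x side, so the source is heading toward the observer and the observer is heading toward the source.
Both move, so f' = f · (v + v_o)/(v − v_s).
f' = 143 × (331 + 12)/(331 − 5) = 143 × 343/326 ≈ 150 Hz.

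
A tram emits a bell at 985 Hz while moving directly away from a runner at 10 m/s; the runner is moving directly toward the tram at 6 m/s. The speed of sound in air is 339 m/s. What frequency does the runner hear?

Both move, so f' = f · (v + v_o)/(v + v_s).
f' = 985 × (339 + 6)/(339 + 10) = 985 × 345/349 ≈ 974 Hz.

974 Hz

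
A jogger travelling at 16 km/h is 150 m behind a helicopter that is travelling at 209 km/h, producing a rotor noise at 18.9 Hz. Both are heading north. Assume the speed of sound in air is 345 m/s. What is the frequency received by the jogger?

16.4 Hz

209 km/h = 58.06 m/s; 16 km/h = 4.444 m/s.
The jogger is behind, so the helicopter is moving away from it while the jogger is moving toward the helicopter.
Both move, so f' = f · (v + v_o)/(v + v_s).
f' = 18.9 × (345 + 4.444)/(345 + 58.06) = 18.9 × 349.44/403.06 ≈ 16.4 Hz.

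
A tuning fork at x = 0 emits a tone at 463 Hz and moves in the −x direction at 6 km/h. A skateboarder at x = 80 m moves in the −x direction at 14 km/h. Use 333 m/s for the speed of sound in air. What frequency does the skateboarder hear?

6 km/h = 1.667 m/s; 14 km/h = 3.889 m/s.
The observer lies on the +x side, so the source is heading away from the observer and the observer is heading toward the source.
General Doppler shift: f' = f · (v + v_o)/(v + v_s).
f' = 463 × (333 + 3.889)/(333 + 1.667) = 463 × 336.89/334.67 ≈ 466 Hz.

466 Hz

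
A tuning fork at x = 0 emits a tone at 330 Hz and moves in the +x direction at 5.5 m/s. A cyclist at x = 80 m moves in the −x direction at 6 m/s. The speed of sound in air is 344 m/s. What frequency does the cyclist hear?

341 Hz

The observer lies on the +x side, so the source is heading toward the observer and the observer is heading toward the source.
With source approaching and observer approaching, f' = f · (v + v_o)/(v − v_s).
f' = 330 × (344 + 6)/(344 − 5.5) = 330 × 350/338.5 ≈ 341 Hz.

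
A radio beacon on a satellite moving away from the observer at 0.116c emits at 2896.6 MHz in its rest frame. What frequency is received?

Relativistic Doppler for frequency: f' = f₀ · √((1 − β)/(1 + β)).
f' = 2896.6 × √(0.8840/1.1160) = 2896.6 × 0.89001 ≈ 2578.0 MHz.

2578.0 MHz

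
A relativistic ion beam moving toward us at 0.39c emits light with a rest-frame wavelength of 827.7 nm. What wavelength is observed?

Relativistic Doppler for wavelength: λ' = λ₀ · √((1 − β)/(1 + β)).
λ' = 827.7 × √(0.6100/1.3900) = 827.7 × 0.66246 ≈ 548.3 nm.

548.3 nm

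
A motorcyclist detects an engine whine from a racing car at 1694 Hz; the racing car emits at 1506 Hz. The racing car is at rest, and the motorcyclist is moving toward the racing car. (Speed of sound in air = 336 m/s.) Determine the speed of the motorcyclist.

f' = f · (v + v_o)/v ⇒ v_o = v · |f'/f − 1|.
v_o = 336 × |1694/1506 − 1| = 336 × 0.1248 ≈ 42 m/s.

42 m/s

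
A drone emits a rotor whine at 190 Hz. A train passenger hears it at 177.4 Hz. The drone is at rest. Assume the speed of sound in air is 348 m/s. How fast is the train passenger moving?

23.1 m/s

f' < f, so the train passenger is receding.
f' = f · (v − v_o)/v ⇒ v_o = v · |f'/f − 1|.
v_o = 348 × |177.4/190 − 1| = 348 × 0.06632 ≈ 23.1 m/s.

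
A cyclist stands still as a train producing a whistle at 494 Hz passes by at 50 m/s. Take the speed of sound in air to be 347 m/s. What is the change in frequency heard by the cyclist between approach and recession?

Approaching: f₁ = f · v/(v − v_s) = 494 × 347/297 ≈ 577 Hz.
Receding: f₂ = f · v/(v + v_s) = 494 × 347/397 ≈ 432 Hz.
Drop: f₁ − f₂ = 2f·v·v_s/(v² − v_s²) = 2 × 494 × 347 × 50/(347² − 50²) ≈ 145 Hz.

145 Hz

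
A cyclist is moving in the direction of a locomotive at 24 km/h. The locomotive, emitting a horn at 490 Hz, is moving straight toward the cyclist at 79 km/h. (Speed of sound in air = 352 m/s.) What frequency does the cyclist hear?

79 km/h = 21.94 m/s; 24 km/h = 6.667 m/s.
Both move, so f' = f · (v + v_o)/(v − v_s).
f' = 490 × (352 + 6.667)/(352 − 21.94) = 490 × 358.67/330.06 ≈ 532 Hz.

532 Hz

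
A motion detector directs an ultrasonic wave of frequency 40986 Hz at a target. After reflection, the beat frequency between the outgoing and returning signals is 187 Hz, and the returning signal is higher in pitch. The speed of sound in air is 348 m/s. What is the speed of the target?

0.79 m/s

Double Doppler shift off a moving reflector: f₂ = f₀ · (v + u)/(v − u) (u > 0 toward emitter).
Returning signal is higher, so f₂ = f₀ + Δf = 40986 + 187 = 41173 Hz.
Rearranging, u = v · (f₂ − f₀)/(f₂ + f₀) = 348 × 187/82159 ≈ 0.79 m/s.
So the target is moving at 0.79 m/s toward the emitter.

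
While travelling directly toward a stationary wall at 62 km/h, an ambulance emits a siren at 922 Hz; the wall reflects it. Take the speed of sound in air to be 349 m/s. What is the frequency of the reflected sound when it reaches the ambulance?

1018 Hz

62 km/h = 17.22 m/s.
The wall receives the sound from a moving source: f₁ = f₀ · v/(v − v_e) = 922 × 349/331.78 ≈ 970 Hz.
On the return leg the ambulance is a moving observer: f₂ = f₁ · (v + v_e)/v = 970 × 366.22/349 ≈ 1018 Hz.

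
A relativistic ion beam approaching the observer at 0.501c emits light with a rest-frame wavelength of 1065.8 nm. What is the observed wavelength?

Relativistic Doppler for wavelength: λ' = λ₀ · √((1 − β)/(1 + β)).
λ' = 1065.8 × √(0.4990/1.5010) = 1065.8 × 0.57658 ≈ 614.5 nm.

614.5 nm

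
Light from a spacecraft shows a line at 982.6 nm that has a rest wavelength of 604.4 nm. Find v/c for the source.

λ'/λ₀ = 1.6257 > 1 (redshift), so the source is receding.
λ'/λ₀ = √((1 + β)/(1 − β)) for a receding source ⇒ β = (r² − 1)/(r² + 1) with r = λ'/λ₀.
β = (2.6430 − 1)/(2.6430 + 1) ≈ 0.451.

0.451c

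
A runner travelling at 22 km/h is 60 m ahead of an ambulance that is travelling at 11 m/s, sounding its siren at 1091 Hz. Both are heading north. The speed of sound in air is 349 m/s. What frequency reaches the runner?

22 km/h = 6.111 m/s.
The runner is ahead, so the ambulance is moving toward it while the runner is moving away from the ambulance.
Both move, so f' = f · (v − v_o)/(v − v_s).
f' = 1091 × (349 − 6.111)/(349 − 11) = 1091 × 342.89/338 ≈ 1107 Hz.

1107 Hz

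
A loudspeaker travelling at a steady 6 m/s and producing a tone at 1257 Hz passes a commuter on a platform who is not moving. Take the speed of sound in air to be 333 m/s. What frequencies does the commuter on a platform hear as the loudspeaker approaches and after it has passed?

1280 Hz approaching; 1235 Hz receding

Approaching: f₁ = f · v/(v − v_s) = 1257 × 333/327 ≈ 1280 Hz.
Receding: f₂ = f · v/(v + v_s) = 1257 × 333/339 ≈ 1235 Hz.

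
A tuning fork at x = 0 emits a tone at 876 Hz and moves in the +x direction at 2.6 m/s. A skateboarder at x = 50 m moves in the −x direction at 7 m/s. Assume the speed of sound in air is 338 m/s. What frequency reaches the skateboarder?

901 Hz

The observer lies on the +x side, so the source is heading toward the observer and the observer is heading toward the source.
Both move, so f' = f · (v + v_o)/(v − v_s).
f' = 876 × (338 + 7)/(338 − 2.6) = 876 × 345/335.4 ≈ 901 Hz.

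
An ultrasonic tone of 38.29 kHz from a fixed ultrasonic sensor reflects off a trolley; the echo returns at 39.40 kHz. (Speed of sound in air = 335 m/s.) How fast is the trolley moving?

4.8 m/s

Double Doppler shift off a moving reflector: f₂ = f₀ · (v + u)/(v − u) (u > 0 toward emitter).
Rearranging, u = v · (f₂ − f₀)/(f₂ + f₀) = 335 × 1.11/77.69 ≈ 4.8 m/s.
So the trolley is moving at 4.8 m/s toward the emitter.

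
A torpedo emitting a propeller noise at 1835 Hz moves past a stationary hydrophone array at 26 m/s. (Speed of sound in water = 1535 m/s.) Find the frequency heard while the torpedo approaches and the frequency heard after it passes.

1867 Hz approaching; 1804 Hz receding

Approaching: f₁ = f · v/(v − v_s) = 1835 × 1535/1509 ≈ 1867 Hz.
Receding: f₂ = f · v/(v + v_s) = 1835 × 1535/1561 ≈ 1804 Hz.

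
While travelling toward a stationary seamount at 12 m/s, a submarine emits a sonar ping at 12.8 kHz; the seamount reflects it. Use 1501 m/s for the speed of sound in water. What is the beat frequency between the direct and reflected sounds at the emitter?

206 Hz

The seamount receives the sound from a moving source: f₁ = f₀ · v/(v − v_e) = 12.8 × 1501/1489 ≈ 12.903 kHz.
On the return leg the submarine is a moving observer: f₂ = f₁ · (v + v_e)/v = 12.903 × 1513/1501 ≈ 13.006 kHz.
Beat against the emitted tone (with f₀ = 12800 Hz): |f₂ − f₀| = 2v_e·f₀/(v − v_e) = 2 × 12 × 12800/1489 ≈ 206 Hz.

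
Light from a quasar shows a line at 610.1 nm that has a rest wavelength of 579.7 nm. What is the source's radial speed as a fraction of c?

λ'/λ₀ = 1.0524 > 1 (redshift), so the source is receding.
λ'/λ₀ = √((1 + β)/(1 − β)) for a receding source ⇒ β = (r² − 1)/(r² + 1) with r = λ'/λ₀.
β = (1.1076 − 1)/(1.1076 + 1) ≈ 0.051.

0.051c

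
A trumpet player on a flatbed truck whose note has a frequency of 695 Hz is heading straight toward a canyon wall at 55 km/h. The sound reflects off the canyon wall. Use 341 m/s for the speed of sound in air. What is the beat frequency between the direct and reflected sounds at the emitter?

55 km/h = 15.28 m/s.
The canyon wall receives the sound from a moving source: f₁ = f₀ · v/(v − v_e) = 695 × 341/325.72 ≈ 727.6 Hz.
On the return leg the trumpet player on a flatbed truck is a moving observer: f₂ = f₁ · (v + v_e)/v = 727.6 × 356.28/341 ≈ 760.2 Hz.
Equivalently f₂ = f₀ · (v + v_e)/(v − v_e).
Beat against the emitted tone: |f₂ − f₀| = 2v_e·f₀/(v − v_e) = 2 × 15.28 × 695/325.72 ≈ 65 Hz.

65 Hz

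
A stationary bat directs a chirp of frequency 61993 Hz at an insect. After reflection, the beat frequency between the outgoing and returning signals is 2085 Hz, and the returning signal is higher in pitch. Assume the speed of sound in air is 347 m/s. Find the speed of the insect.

5.7 m/s

Double Doppler shift off a moving reflector: f₂ = f₀ · (v + u)/(v − u) (u > 0 toward emitter).
Returning signal is higher, so f₂ = f₀ + Δf = 61993 + 2085 = 64078 Hz.
Rearranging, u = v · (f₂ − f₀)/(f₂ + f₀) = 347 × 2085/126071 ≈ 5.7 m/s.
So the insect is moving at 5.7 m/s toward the emitter.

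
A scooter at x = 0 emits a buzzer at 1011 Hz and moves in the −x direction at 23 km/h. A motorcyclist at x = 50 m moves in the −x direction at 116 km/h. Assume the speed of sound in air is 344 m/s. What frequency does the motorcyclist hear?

1086 Hz

23 km/h = 6.389 m/s; 116 km/h = 32.22 m/s.
The observer lies on the +x side, so the source is heading away from the observer and the observer is heading toward the source.
General Doppler shift: f' = f · (v + v_o)/(v + v_s).
f' = 1011 × (344 + 32.22)/(344 + 6.389) = 1011 × 376.22/350.39 ≈ 1086 Hz.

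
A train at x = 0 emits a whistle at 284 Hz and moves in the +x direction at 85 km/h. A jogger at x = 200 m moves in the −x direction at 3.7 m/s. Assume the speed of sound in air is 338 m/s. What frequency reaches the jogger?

85 km/h = 23.61 m/s.
The observer lies on the +x side, so the source is heading toward the observer and the observer is heading toward the source.
Both move, so f' = f · (v + v_o)/(v − v_s).
f' = 284 × (338 + 3.7)/(338 − 23.61) = 284 × 341.7/314.39 ≈ 309 Hz.

309 Hz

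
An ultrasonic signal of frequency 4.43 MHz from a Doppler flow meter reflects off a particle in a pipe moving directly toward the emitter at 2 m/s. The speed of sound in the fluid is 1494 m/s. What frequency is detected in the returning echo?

4.442 MHz

The particle in a pipe first receives the wave as a moving observer: f₁ = f₀ · (v + u)/v = 4.43 × (1494 + 2)/1494 ≈ 4.436 MHz.
The reflection then acts as a moving source: f₂ = f₁ · v/(v − u) ≈ 4.442 MHz.
Equivalently f₂ = f₀ · (v + u)/(v − u).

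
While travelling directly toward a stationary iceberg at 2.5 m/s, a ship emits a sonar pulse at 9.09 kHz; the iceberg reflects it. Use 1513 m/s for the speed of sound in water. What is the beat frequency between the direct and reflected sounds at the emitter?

The iceberg receives the sound from a moving source: f₁ = f₀ · v/(v − v_e) = 9.09 × 1513/1510.5 ≈ 9.1050 kHz.
On the return leg the ship is a moving observer: f₂ = f₁ · (v + v_e)/v = 9.1050 × 1515.5/1513 ≈ 9.1201 kHz.
Beat against the emitted tone (with f₀ = 9090 Hz): |f₂ − f₀| = 2v_e·f₀/(v − v_e) = 2 × 2.5 × 9090/1510.5 ≈ 30.1 Hz.

30.1 Hz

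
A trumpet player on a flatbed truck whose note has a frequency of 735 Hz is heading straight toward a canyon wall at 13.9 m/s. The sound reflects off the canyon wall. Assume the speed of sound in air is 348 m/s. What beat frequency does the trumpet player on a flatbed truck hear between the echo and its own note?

The canyon wall receives the sound from a moving source: f₁ = f₀ · v/(v − v_e) = 735 × 348/334.1 ≈ 765.6 Hz.
On the return leg the trumpet player on a flatbed truck is a moving observer: f₂ = f₁ · (v + v_e)/v = 765.6 × 361.9/348 ≈ 796.2 Hz.
Beat against the emitted tone: |f₂ − f₀| = 2v_e·f₀/(v − v_e) = 2 × 13.9 × 735/334.1 ≈ 61 Hz.

61 Hz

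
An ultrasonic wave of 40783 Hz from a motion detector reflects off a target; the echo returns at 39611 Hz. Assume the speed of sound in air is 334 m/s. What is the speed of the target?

Double Doppler shift off a moving reflector: f₂ = f₀ · (v + u)/(v − u) (u > 0 toward emitter).
Rearranging, u = v · (f₂ − f₀)/(f₂ + f₀) = 334 × -1172/80394 ≈ -4.9 m/s.
So the target is moving at 4.9 m/s away from the emitter.

4.9 m/s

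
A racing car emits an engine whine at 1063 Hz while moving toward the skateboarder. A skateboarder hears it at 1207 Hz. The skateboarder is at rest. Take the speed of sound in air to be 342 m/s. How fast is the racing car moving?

41 m/s

f' = f · v/(v − v_s) ⇒ v_s = v · |1 − f/f'|.
v_s = 342 × |1 − 1063/1207| = 342 × 0.1193 ≈ 41 m/s.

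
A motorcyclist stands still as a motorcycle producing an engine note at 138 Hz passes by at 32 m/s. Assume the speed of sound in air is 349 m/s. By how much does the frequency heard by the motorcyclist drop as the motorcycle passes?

25.5 Hz

Approaching: f₁ = f · v/(v − v_s) = 138 × 349/317 ≈ 151.9 Hz.
Receding: f₂ = f · v/(v + v_s) = 138 × 349/381 ≈ 126.4 Hz.
Drop: f₁ − f₂ = 2f·v·v_s/(v² − v_s²) = 2 × 138 × 349 × 32/(349² − 32²) ≈ 25.5 Hz.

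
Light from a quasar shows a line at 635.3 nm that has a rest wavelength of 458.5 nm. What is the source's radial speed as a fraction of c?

0.315

λ'/λ₀ = 1.3856 > 1 (redshift), so the source is receding.
λ'/λ₀ = √((1 + β)/(1 − β)) for a receding source ⇒ β = (r² − 1)/(r² + 1) with r = λ'/λ₀.
β = (1.9199 − 1)/(1.9199 + 1) ≈ 0.315.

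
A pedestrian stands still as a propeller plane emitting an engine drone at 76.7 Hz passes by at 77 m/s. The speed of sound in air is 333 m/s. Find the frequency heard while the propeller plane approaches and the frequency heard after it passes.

Approaching: f₁ = f · v/(v − v_s) = 76.7 × 333/256 ≈ 100 Hz.
Receding: f₂ = f · v/(v + v_s) = 76.7 × 333/410 ≈ 62 Hz.

100 Hz approaching; 62 Hz receding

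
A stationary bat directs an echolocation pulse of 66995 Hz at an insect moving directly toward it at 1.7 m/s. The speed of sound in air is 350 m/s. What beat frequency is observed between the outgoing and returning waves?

At the insect (a moving observer), f₁ = f₀ · (v + u)/v = 66995 × 351.7/350 ≈ 67320 Hz.
The reflection then acts as a moving source: f₂ = f₁ · v/(v − u) ≈ 67649 Hz.
Beat frequency: |f₂ − f₀| = 2u·f₀/(v − u) = 2 × 1.7 × 66995/348.3 ≈ 654 Hz.

654 Hz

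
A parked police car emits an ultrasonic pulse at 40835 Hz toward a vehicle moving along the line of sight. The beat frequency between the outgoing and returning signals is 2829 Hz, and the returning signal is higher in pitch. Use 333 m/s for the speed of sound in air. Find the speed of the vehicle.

Double Doppler shift off a moving reflector: f₂ = f₀ · (v + u)/(v − u) (u > 0 toward emitter).
Returning signal is higher, so f₂ = f₀ + Δf = 40835 + 2829 = 43664 Hz.
Rearranging, u = v · (f₂ − f₀)/(f₂ + f₀) = 333 × 2829/84499 ≈ 11.1 m/s.
So the vehicle is moving at 11.1 m/s toward the emitter.

11.1 m/s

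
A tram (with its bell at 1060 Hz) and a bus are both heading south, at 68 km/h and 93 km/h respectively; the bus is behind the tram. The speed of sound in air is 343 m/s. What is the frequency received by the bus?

68 km/h = 18.89 m/s; 93 km/h = 25.83 m/s.
The bus is behind, so the tram is moving away from it while the bus is moving toward the tram.
General Doppler shift: f' = f · (v + v_o)/(v + v_s).
f' = 1060 × (343 + 25.83)/(343 + 18.89) = 1060 × 368.83/361.89 ≈ 1080 Hz.

1080 Hz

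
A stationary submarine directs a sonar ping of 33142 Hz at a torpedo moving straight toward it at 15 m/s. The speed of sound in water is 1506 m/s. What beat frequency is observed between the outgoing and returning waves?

At the torpedo (a moving observer), f₁ = f₀ · (v + u)/v = 33142 × 1521/1506 ≈ 33472 Hz.
On reflection it acts as a source moving toward the stationary detector: f₂ = f₁ · v/(v − u) = 33472 × 1506/1491 ≈ 33809 Hz.
Equivalently f₂ = f₀ · (v + u)/(v − u).
Beat frequency: |f₂ − f₀| = 2u·f₀/(v − u) = 2 × 15 × 33142/1491 ≈ 667 Hz.

667 Hz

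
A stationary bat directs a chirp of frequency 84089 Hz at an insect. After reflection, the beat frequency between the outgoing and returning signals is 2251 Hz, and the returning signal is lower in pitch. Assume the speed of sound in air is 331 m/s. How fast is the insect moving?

4.5 m/s

Double Doppler shift off a moving reflector: f₂ = f₀ · (v + u)/(v − u) (u > 0 toward emitter).
Returning signal is lower, so f₂ = f₀ − Δf = 84089 − 2251 = 81838 Hz.
Rearranging, u = v · (f₂ − f₀)/(f₂ + f₀) = 331 × -2251/165927 ≈ -4.5 m/s.
So the insect is moving at 4.5 m/s away from the emitter.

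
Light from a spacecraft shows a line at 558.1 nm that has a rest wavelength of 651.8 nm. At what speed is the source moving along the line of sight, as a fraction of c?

λ'/λ₀ = 0.8562 < 1 (blueshift), so the source is approaching.
λ'/λ₀ = √((1 − β)/(1 + β)) for an approaching source ⇒ β = (1 − r²)/(1 + r²) with r = λ'/λ₀.
β = (1 − 0.7332)/(1 + 0.7332) ≈ 0.154.

0.154c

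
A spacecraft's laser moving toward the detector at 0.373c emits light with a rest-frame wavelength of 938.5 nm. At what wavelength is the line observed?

Relativistic Doppler for wavelength: λ' = λ₀ · √((1 − β)/(1 + β)).
λ' = 938.5 × √(0.6270/1.3730) = 938.5 × 0.67577 ≈ 634.2 nm.

634.2 nm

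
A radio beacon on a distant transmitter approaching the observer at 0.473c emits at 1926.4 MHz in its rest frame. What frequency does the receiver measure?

3220.6 MHz

Relativistic Doppler for frequency: f' = f₀ · √((1 + β)/(1 − β)).
f' = 1926.4 × √(1.4730/0.5270) = 1926.4 × 1.67185 ≈ 3220.6 MHz.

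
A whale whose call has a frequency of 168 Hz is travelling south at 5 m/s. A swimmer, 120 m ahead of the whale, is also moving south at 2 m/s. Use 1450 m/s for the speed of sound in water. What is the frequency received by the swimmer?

168 Hz

The swimmer is ahead, so the whale is moving toward it while the swimmer is moving away from the whale.
Both move, so f' = f · (v − v_o)/(v − v_s).
f' = 168 × (1450 − 2)/(1450 − 5) = 168 × 1448/1445 ≈ 168 Hz.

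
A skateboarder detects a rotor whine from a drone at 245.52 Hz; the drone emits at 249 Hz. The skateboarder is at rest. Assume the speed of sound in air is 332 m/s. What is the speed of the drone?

4.7 m/s

f' < f, so the drone is receding.
f' = f · v/(v + v_s) ⇒ v_s = v · |1 − f/f'|.
v_s = 332 × |1 − 249/245.52| = 332 × 0.01417 ≈ 4.7 m/s.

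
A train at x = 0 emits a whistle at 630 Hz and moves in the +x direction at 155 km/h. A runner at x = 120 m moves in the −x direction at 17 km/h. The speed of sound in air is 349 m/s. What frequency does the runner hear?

155 km/h = 43.06 m/s; 17 km/h = 4.722 m/s.
The observer lies on the +x side, so the source is heading toward the observer and the observer is heading toward the source.
General Doppler shift: f' = f · (v + v_o)/(v − v_s).
f' = 630 × (349 + 4.722)/(349 − 43.06) = 630 × 353.72/305.94 ≈ 728 Hz.

728 Hz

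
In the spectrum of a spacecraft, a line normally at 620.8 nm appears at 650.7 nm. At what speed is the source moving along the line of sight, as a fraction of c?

λ'/λ₀ = 1.0482 > 1 (redshift), so the source is receding.
λ'/λ₀ = √((1 + β)/(1 − β)) for a receding source ⇒ β = (r² − 1)/(r² + 1) with r = λ'/λ₀.
β = (1.0986 − 1)/(1.0986 + 1) ≈ 0.047.

0.047c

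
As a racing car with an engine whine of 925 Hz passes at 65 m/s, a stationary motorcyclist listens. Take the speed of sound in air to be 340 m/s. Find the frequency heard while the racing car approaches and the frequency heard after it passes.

Approaching: f₁ = f · v/(v − v_s) = 925 × 340/275 ≈ 1144 Hz.
Receding: f₂ = f · v/(v + v_s) = 925 × 340/405 ≈ 777 Hz.

1144 Hz approaching; 777 Hz receding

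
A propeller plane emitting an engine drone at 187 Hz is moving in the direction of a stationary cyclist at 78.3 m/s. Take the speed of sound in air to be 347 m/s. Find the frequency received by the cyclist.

Only the source moves, toward the listener, so f' = f · v/(v − v_s).
f' = 187 × 347/(347 − 78.3) = 187 × 347/268.7 ≈ 241 Hz.

241 Hz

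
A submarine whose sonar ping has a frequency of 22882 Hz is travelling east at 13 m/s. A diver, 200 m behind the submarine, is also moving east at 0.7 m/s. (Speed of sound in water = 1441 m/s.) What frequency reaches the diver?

The diver is behind, so the submarine is moving away from it while the diver is moving toward the submarine.
Both move, so f' = f · (v + v_o)/(v + v_s).
f' = 22882 × (1441 + 0.7)/(1441 + 13) = 22882 × 1441.7/1454 ≈ 22688 Hz.

22688 Hz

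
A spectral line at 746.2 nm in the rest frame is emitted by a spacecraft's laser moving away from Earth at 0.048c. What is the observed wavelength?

Relativistic Doppler for wavelength: λ' = λ₀ · √((1 + β)/(1 − β)).
λ' = 746.2 × √(1.0480/0.9520) = 746.2 × 1.04921 ≈ 782.9 nm.

782.9 nm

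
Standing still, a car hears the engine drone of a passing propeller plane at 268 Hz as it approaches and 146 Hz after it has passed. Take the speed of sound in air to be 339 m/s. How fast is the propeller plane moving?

100 m/s

f₁/f₂ = (v + v_s)/(v − v_s), so v_s = v · (f₁ − f₂)/(f₁ + f₂).
v_s = 339 × (268 − 146)/(268 + 146) = 339 × 122/414 ≈ 100 m/s.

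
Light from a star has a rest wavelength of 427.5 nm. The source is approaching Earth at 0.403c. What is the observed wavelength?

278.9 nm

Relativistic Doppler for wavelength: λ' = λ₀ · √((1 − β)/(1 + β)).
λ' = 427.5 × √(0.5970/1.4030) = 427.5 × 0.65232 ≈ 278.9 nm.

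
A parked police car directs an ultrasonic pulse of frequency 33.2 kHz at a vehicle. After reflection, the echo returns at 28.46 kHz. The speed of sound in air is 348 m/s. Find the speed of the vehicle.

27 m/s

Double Doppler shift off a moving reflector: f₂ = f₀ · (v + u)/(v − u) (u > 0 toward emitter).
Rearranging, u = v · (f₂ − f₀)/(f₂ + f₀) = 348 × -4.74/61.66 ≈ -27 m/s.
So the vehicle is moving at 27 m/s away from the emitter.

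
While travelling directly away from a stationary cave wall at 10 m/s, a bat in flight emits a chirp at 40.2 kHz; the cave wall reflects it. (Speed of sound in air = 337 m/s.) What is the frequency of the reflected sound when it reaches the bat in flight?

The cave wall receives the sound from a moving source: f₁ = f₀ · v/(v + v_e) = 40.2 × 337/347 ≈ 39.0 kHz.
On the return leg the bat in flight is a moving observer: f₂ = f₁ · (v − v_e)/v = 39.0 × 327/337 ≈ 37.9 kHz.

37.9 kHz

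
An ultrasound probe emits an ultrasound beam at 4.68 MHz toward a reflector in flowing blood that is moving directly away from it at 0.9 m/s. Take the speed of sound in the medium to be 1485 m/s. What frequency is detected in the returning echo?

At the reflector in flowing blood (a moving observer), f₁ = f₀ · (v − u)/v = 4.68 × 1484.1/1485 ≈ 4.677 MHz.
The reflection then acts as a moving source: f₂ = f₁ · v/(v + u) ≈ 4.674 MHz.

4.674 MHz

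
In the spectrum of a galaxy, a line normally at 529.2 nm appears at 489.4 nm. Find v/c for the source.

0.078c

λ'/λ₀ = 0.9248 < 1 (blueshift), so the source is approaching.
λ'/λ₀ = √((1 − β)/(1 + β)) for an approaching source ⇒ β = (1 − r²)/(1 + r²) with r = λ'/λ₀.
β = (1 − 0.8552)/(1 + 0.8552) ≈ 0.078.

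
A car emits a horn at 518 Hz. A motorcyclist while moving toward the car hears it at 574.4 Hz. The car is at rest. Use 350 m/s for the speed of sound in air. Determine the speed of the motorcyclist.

f' = f · (v + v_o)/v ⇒ v_o = v · |f'/f − 1|.
v_o = 350 × |574.4/518 − 1| = 350 × 0.1089 ≈ 38 m/s.

38 m/s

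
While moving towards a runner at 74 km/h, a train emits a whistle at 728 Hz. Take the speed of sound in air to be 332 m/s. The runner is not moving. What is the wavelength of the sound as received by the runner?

42.8 cm

74 km/h = 20.56 m/s.
With the source moving toward a stationary observer, f' = f · v/(v − v_s).
f' = 728 × 332/(332 − 20.56) ≈ 776 Hz.
λ' = v/f' = 332/776.049 ≈ 42.8 cm.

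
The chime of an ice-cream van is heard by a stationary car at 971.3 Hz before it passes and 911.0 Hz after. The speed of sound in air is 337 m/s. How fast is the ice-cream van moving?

f₁/f₂ = (v + v_s)/(v − v_s), so v_s = v · (f₁ − f₂)/(f₁ + f₂).
v_s = 337 × (971.3 − 911.0)/(971.3 + 911.0) = 337 × 60.3/1882.3 ≈ 10.8 m/s.

10.8 m/s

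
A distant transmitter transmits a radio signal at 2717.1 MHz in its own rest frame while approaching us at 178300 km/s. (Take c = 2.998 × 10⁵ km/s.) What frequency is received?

5389.9 MHz

β = v/c = 178300/299800 = 0.5947.
Relativistic Doppler for frequency: f' = f₀ · √((1 + β)/(1 − β)).
f' = 2717.1 × √(1.5947/0.4053) = 2717.1 × 1.98368 ≈ 5389.9 MHz.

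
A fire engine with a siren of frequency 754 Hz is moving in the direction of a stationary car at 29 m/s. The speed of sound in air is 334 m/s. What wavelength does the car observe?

Only the source moves, toward the listener, so f' = f · v/(v − v_s).
f' = 754 × 334/(334 − 29) ≈ 826 Hz.
λ' = v/f' = 334/825.692 ≈ 40.5 cm.

40.5 cm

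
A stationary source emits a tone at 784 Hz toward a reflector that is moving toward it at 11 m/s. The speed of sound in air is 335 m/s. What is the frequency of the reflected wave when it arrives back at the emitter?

837 Hz

The reflector first receives the wave as a moving observer: f₁ = f₀ · (v + u)/v = 784 × (335 + 11)/335 ≈ 810 Hz.
On reflection it acts as a source moving toward the stationary detector: f₂ = f₁ · v/(v − u) = 810 × 335/324 ≈ 837 Hz.
Equivalently f₂ = f₀ · (v + u)/(v − u).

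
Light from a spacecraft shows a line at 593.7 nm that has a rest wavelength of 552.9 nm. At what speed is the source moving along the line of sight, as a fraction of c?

λ'/λ₀ = 1.0738 > 1 (redshift), so the source is receding.
λ'/λ₀ = √((1 + β)/(1 − β)) for a receding source ⇒ β = (r² − 1)/(r² + 1) with r = λ'/λ₀.
β = (1.1530 − 1)/(1.1530 + 1) ≈ 0.071.

0.071c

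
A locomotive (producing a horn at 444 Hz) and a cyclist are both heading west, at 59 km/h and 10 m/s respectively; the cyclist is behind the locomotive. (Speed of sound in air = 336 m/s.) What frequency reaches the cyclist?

59 km/h = 16.39 m/s.
The cyclist is behind, so the locomotive is moving away from it while the cyclist is moving toward the locomotive.
General Doppler shift: f' = f · (v + v_o)/(v + v_s).
f' = 444 × (336 + 10)/(336 + 16.39) = 444 × 346/352.39 ≈ 436 Hz.

436 Hz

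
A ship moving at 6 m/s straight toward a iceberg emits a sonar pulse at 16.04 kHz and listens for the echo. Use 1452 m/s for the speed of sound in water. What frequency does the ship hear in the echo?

16.17 kHz

The iceberg receives the sound from a moving source: f₁ = f₀ · v/(v − v_e) = 16.04 × 1452/1446 ≈ 16.11 kHz.
On the return leg the ship is a moving observer: f₂ = f₁ · (v + v_e)/v = 16.11 × 1458/1452 ≈ 16.17 kHz.
Equivalently f₂ = f₀ · (v + v_e)/(v − v_e).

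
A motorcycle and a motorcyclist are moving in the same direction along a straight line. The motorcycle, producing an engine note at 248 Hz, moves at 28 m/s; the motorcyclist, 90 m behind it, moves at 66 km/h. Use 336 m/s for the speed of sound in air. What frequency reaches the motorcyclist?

241 Hz

66 km/h = 18.33 m/s.
The motorcyclist is behind, so the motorcycle is moving away from it while the motorcyclist is moving toward the motorcycle.
General Doppler shift: f' = f · (v + v_o)/(v + v_s).
f' = 248 × (336 + 18.33)/(336 + 28) = 248 × 354.33/364 ≈ 241 Hz.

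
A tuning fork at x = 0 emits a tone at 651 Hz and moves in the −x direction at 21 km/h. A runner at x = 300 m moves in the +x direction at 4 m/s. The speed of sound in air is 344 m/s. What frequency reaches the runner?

21 km/h = 5.833 m/s.
The observer lies on the +x side, so the source is heading away from the observer and the observer is heading away from the source.
General Doppler shift: f' = f · (v − v_o)/(v + v_s).
f' = 651 × (344 − 4)/(344 + 5.833) = 651 × 340/349.83 ≈ 633 Hz.

633 Hz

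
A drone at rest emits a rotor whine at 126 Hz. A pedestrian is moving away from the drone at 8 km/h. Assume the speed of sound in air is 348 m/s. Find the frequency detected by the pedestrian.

125 Hz

8 km/h = 2.222 m/s.
Only the observer moves, away from the source, so f' = f · (v − v_o)/v.
f' = 126 × (348 − 2.222)/348 = 126 × 345.78/348 ≈ 125 Hz.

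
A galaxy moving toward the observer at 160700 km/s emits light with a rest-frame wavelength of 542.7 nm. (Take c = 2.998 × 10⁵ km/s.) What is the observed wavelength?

298.3 nm

β = v/c = 160700/299800 = 0.5360.
Relativistic Doppler for wavelength: λ' = λ₀ · √((1 − β)/(1 + β)).
λ' = 542.7 × √(0.4640/1.5360) = 542.7 × 0.54960 ≈ 298.3 nm.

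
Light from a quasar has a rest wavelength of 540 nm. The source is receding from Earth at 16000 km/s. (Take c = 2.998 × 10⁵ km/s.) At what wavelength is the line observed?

β = v/c = 16000/299800 = 0.0534.
Relativistic Doppler for wavelength: λ' = λ₀ · √((1 + β)/(1 − β)).
λ' = 540 × √(1.0534/0.9466) = 540 × 1.05487 ≈ 569.6 nm.

569.6 nm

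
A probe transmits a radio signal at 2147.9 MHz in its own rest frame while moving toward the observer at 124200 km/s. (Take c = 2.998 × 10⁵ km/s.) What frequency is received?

β = v/c = 124200/299800 = 0.4143.
Relativistic Doppler for frequency: f' = f₀ · √((1 + β)/(1 − β)).
f' = 2147.9 × √(1.4143/0.5857) = 2147.9 × 1.55389 ≈ 3337.6 MHz.

3337.6 MHz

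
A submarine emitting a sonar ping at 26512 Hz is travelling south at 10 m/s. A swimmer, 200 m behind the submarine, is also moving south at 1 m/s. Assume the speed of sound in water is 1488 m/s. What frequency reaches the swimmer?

The swimmer is behind, so the submarine is moving away from it while the swimmer is moving toward the submarine.
Both move, so f' = f · (v + v_o)/(v + v_s).
f' = 26512 × (1488 + 1)/(1488 + 10) = 26512 × 1489/1498 ≈ 26353 Hz.

26353 Hz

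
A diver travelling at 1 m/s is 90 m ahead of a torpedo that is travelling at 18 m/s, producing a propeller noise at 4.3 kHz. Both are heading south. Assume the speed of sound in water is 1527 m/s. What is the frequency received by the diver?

The diver is ahead, so the torpedo is moving toward it while the diver is moving away from the torpedo.
With source approaching and observer receding, f' = f · (v − v_o)/(v − v_s).
f' = 4.3 × (1527 − 1)/(1527 − 18) = 4.3 × 1526/1509 ≈ 4.35 kHz.

4.35 kHz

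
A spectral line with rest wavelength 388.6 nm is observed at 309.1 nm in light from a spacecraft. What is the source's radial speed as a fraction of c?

0.225c

λ'/λ₀ = 0.7954 < 1 (blueshift), so the source is approaching.
λ'/λ₀ = √((1 − β)/(1 + β)) for an approaching source ⇒ β = (1 − r²)/(1 + r²) with r = λ'/λ₀.
β = (1 − 0.6327)/(1 + 0.6327) ≈ 0.225.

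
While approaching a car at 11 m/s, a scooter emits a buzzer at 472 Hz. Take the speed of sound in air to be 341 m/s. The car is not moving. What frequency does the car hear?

Moving source, stationary observer: f' = f · v/(v − v_s) since the source is approaching.
f' = 472 × 341/(341 − 11) = 472 × 341/330 ≈ 488 Hz.

488 Hz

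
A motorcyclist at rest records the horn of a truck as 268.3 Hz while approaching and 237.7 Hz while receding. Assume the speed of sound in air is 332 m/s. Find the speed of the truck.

20.1 m/s

f₁/f₂ = (v + v_s)/(v − v_s), so v_s = v · (f₁ − f₂)/(f₁ + f₂).
v_s = 332 × (268.3 − 237.7)/(268.3 + 237.7) = 332 × 30.6/506.0 ≈ 20.1 m/s.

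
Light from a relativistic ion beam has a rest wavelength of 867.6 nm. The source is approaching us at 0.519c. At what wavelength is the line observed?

Relativistic Doppler for wavelength: λ' = λ₀ · √((1 − β)/(1 + β)).
λ' = 867.6 × √(0.4810/1.5190) = 867.6 × 0.56272 ≈ 488.2 nm.

488.2 nm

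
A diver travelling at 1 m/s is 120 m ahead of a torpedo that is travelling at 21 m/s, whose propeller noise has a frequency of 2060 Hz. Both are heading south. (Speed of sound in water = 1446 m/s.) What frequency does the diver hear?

2089 Hz

The diver is ahead, so the torpedo is moving toward it while the diver is moving away from the torpedo.
With source approaching and observer receding, f' = f · (v − v_o)/(v − v_s).
f' = 2060 × (1446 − 1)/(1446 − 21) = 2060 × 1445/1425 ≈ 2089 Hz.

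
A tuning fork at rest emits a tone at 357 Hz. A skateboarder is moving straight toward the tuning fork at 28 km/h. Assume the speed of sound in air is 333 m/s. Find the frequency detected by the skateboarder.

28 km/h = 7.778 m/s.
Moving observer, stationary source: f' = f · (v + v_o)/v.
f' = 357 × (333 + 7.778)/333 = 357 × 340.78/333 ≈ 365 Hz.

365 Hz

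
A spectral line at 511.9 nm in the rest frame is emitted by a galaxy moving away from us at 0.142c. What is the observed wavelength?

590.6 nm

Relativistic Doppler for wavelength: λ' = λ₀ · √((1 + β)/(1 − β)).
λ' = 511.9 × √(1.1420/0.8580) = 511.9 × 1.15369 ≈ 590.6 nm.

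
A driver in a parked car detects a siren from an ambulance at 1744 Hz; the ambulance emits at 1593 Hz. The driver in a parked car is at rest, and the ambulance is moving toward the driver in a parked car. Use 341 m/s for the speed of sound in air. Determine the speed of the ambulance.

30 m/s

f' = f · v/(v − v_s) ⇒ v_s = v · |1 − f/f'|.
v_s = 341 × |1 − 1593/1744| = 341 × 0.08658 ≈ 30 m/s.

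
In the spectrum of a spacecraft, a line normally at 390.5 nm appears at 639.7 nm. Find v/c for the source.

0.457

λ'/λ₀ = 1.6382 > 1 (redshift), so the source is receding.
λ'/λ₀ = √((1 + β)/(1 − β)) for a receding source ⇒ β = (r² − 1)/(r² + 1) with r = λ'/λ₀.
β = (2.6836 − 1)/(2.6836 + 1) ≈ 0.457.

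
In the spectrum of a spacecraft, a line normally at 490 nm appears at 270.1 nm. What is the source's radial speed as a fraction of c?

λ'/λ₀ = 0.5512 < 1 (blueshift), so the source is approaching.
λ'/λ₀ = √((1 − β)/(1 + β)) for an approaching source ⇒ β = (1 − r²)/(1 + r²) with r = λ'/λ₀.
β = (1 − 0.3038)/(1 + 0.3038) ≈ 0.534.

0.534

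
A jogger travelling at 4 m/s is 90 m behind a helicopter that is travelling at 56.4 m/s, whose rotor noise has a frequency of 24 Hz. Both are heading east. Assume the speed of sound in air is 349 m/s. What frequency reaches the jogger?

The jogger is behind, so the helicopter is moving away from it while the jogger is moving toward the helicopter.
Both move, so f' = f · (v + v_o)/(v + v_s).
f' = 24 × (349 + 4)/(349 + 56.4) = 24 × 353/405.4 ≈ 20.9 Hz.

20.9 Hz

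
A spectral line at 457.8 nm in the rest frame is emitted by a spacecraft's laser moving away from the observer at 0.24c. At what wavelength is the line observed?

584.8 nm

Relativistic Doppler for wavelength: λ' = λ₀ · √((1 + β)/(1 − β)).
λ' = 457.8 × √(1.2400/0.7600) = 457.8 × 1.27733 ≈ 584.8 nm.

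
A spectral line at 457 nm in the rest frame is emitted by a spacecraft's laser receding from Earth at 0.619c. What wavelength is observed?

Relativistic Doppler for wavelength: λ' = λ₀ · √((1 + β)/(1 − β)).
λ' = 457 × √(1.6190/0.3810) = 457 × 2.06139 ≈ 942.1 nm.

942.1 nm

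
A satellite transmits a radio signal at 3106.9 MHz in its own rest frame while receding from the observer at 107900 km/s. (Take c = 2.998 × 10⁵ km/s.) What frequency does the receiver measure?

2131.5 MHz

β = v/c = 107900/299800 = 0.3599.
Relativistic Doppler for frequency: f' = f₀ · √((1 − β)/(1 + β)).
f' = 3106.9 × √(0.6401/1.3599) = 3106.9 × 0.68607 ≈ 2131.5 MHz.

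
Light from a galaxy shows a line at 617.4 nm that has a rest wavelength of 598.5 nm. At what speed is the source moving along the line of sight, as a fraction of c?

λ'/λ₀ = 1.0316 > 1 (redshift), so the source is receding.
λ'/λ₀ = √((1 + β)/(1 − β)) for a receding source ⇒ β = (r² − 1)/(r² + 1) with r = λ'/λ₀.
β = (1.0642 − 1)/(1.0642 + 1) ≈ 0.031.

0.031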